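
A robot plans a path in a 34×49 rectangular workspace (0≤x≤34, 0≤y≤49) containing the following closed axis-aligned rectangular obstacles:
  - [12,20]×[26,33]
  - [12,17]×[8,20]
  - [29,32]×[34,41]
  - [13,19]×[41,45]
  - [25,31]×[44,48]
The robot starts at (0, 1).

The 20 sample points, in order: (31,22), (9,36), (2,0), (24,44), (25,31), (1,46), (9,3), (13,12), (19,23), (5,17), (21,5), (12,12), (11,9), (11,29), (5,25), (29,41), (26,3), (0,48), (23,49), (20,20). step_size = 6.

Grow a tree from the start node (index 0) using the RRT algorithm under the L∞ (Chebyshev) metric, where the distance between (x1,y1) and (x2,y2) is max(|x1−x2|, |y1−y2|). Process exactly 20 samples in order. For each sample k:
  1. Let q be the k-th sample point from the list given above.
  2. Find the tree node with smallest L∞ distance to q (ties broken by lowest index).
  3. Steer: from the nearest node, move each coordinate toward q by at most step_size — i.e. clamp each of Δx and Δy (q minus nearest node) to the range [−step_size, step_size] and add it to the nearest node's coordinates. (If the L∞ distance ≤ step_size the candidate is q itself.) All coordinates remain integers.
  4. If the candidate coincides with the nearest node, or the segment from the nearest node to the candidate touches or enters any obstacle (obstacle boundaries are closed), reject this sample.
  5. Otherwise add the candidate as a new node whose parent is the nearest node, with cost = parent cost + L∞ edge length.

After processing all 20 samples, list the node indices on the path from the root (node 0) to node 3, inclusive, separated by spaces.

1. q=(31,22) nearest=0 d=31 new=(6,7) → add node 1 parent=0 cost=6
2. q=(9,36) nearest=1 d=29 new=(9,13) → add node 2 parent=1 cost=12
3. q=(2,0) nearest=0 d=2 new=(2,0) → add node 3 parent=0 cost=2
4. q=(24,44) nearest=2 d=31 new=(15,19) → blocked by [12,17]×[8,20], reject
5. q=(25,31) nearest=2 d=18 new=(15,19) → blocked by [12,17]×[8,20], reject
6. q=(1,46) nearest=2 d=33 new=(3,19) → add node 4 parent=2 cost=18
7. q=(9,3) nearest=1 d=4 new=(9,3) → add node 5 parent=1 cost=10
8. q=(13,12) nearest=2 d=4 new=(13,12) → blocked by [12,17]×[8,20], reject
9. q=(19,23) nearest=2 d=10 new=(15,19) → blocked by [12,17]×[8,20], reject
10. q=(5,17) nearest=4 d=2 new=(5,17) → add node 6 parent=4 cost=20
11. q=(21,5) nearest=2 d=12 new=(15,7) → blocked by [12,17]×[8,20], reject
12. q=(12,12) nearest=2 d=3 new=(12,12) → blocked by [12,17]×[8,20], reject
13. q=(11,9) nearest=2 d=4 new=(11,9) → add node 7 parent=2 cost=16
14. q=(11,29) nearest=4 d=10 new=(9,25) → add node 8 parent=4 cost=24
15. q=(5,25) nearest=8 d=4 new=(5,25) → add node 9 parent=8 cost=28
16. q=(29,41) nearest=8 d=20 new=(15,31) → blocked by [12,20]×[26,33], reject
17. q=(26,3) nearest=7 d=15 new=(17,3) → blocked by [12,17]×[8,20], reject
18. q=(0,48) nearest=8 d=23 new=(3,31) → add node 10 parent=8 cost=30
19. q=(23,49) nearest=10 d=20 new=(9,37) → add node 11 parent=10 cost=36
20. q=(20,20) nearest=2 d=11 new=(15,19) → blocked by [12,17]×[8,20], reject

Path: 0 3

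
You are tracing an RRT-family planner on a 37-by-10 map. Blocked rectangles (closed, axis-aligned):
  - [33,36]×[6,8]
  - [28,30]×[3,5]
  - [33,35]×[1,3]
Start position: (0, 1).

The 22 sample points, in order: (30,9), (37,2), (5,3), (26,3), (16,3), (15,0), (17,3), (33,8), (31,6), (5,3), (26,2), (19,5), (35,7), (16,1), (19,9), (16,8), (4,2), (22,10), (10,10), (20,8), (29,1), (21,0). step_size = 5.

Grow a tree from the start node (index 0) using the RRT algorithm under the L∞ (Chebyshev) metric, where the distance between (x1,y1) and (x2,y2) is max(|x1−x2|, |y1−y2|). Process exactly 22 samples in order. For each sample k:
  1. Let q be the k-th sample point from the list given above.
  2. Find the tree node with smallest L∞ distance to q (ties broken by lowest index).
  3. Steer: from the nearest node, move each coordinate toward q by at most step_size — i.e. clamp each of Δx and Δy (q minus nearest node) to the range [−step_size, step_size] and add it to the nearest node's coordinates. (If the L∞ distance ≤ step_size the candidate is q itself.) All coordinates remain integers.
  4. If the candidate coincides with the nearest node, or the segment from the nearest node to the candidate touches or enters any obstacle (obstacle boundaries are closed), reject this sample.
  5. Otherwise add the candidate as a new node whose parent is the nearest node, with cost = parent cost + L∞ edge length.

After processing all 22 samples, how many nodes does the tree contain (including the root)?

Node count: 22

1. q=(30,9) nearest=0 d=30 new=(5,6) → add node 1 parent=0 cost=5
2. q=(37,2) nearest=1 d=32 new=(10,2) → add node 2 parent=1 cost=10
3. q=(5,3) nearest=1 d=3 new=(5,3) → add node 3 parent=1 cost=8
4. q=(26,3) nearest=2 d=16 new=(15,3) → add node 4 parent=2 cost=15
5. q=(16,3) nearest=4 d=1 new=(16,3) → add node 5 parent=4 cost=16
6. q=(15,0) nearest=4 d=3 new=(15,0) → add node 6 parent=4 cost=18
7. q=(17,3) nearest=5 d=1 new=(17,3) → add node 7 parent=5 cost=17
8. q=(33,8) nearest=7 d=16 new=(22,8) → add node 8 parent=7 cost=22
9. q=(31,6) nearest=8 d=9 new=(27,6) → add node 9 parent=8 cost=27
10. q=(5,3) nearest=3 d=0 → coincident, reject
11. q=(26,2) nearest=9 d=4 new=(26,2) → add node 10 parent=9 cost=31
12. q=(19,5) nearest=7 d=2 new=(19,5) → add node 11 parent=7 cost=19
13. q=(35,7) nearest=9 d=8 new=(32,7) → add node 12 parent=9 cost=32
14. q=(16,1) nearest=6 d=1 new=(16,1) → add node 13 parent=6 cost=19
15. q=(19,9) nearest=8 d=3 new=(19,9) → add node 14 parent=8 cost=25
16. q=(16,8) nearest=11 d=3 new=(16,8) → add node 15 parent=11 cost=22
17. q=(4,2) nearest=3 d=1 new=(4,2) → add node 16 parent=3 cost=9
18. q=(22,10) nearest=8 d=2 new=(22,10) → add node 17 parent=8 cost=24
19. q=(10,10) nearest=1 d=5 new=(10,10) → add node 18 parent=1 cost=10
20. q=(20,8) nearest=14 d=1 new=(20,8) → add node 19 parent=14 cost=26
21. q=(29,1) nearest=10 d=3 new=(29,1) → add node 20 parent=10 cost=34
22. q=(21,0) nearest=7 d=4 new=(21,0) → add node 21 parent=7 cost=21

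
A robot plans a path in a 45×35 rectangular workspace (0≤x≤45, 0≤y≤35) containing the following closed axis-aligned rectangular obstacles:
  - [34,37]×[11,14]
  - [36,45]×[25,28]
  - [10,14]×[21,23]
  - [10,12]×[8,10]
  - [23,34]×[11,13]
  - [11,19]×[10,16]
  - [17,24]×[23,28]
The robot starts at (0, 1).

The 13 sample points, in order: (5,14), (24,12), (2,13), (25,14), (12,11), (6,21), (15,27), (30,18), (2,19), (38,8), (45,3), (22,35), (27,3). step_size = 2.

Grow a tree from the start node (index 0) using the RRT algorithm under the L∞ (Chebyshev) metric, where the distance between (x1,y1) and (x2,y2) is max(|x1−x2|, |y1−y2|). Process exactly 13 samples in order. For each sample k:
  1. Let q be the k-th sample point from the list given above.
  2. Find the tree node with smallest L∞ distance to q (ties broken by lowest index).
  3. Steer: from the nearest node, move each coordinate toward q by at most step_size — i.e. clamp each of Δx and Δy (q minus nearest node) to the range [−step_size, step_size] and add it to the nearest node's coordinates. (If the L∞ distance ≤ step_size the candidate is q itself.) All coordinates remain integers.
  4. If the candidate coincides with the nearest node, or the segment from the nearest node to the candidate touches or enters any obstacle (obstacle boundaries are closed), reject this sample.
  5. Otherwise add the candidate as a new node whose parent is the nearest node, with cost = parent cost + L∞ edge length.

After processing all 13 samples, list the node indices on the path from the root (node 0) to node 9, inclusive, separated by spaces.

1. q=(5,14) nearest=0 d=13 new=(2,3) → add node 1 parent=0 cost=2
2. q=(24,12) nearest=1 d=22 new=(4,5) → add node 2 parent=1 cost=4
3. q=(2,13) nearest=2 d=8 new=(2,7) → add node 3 parent=2 cost=6
4. q=(25,14) nearest=2 d=21 new=(6,7) → add node 4 parent=2 cost=6
5. q=(12,11) nearest=4 d=6 new=(8,9) → add node 5 parent=4 cost=8
6. q=(6,21) nearest=5 d=12 new=(6,11) → add node 6 parent=5 cost=10
7. q=(15,27) nearest=6 d=16 new=(8,13) → add node 7 parent=6 cost=12
8. q=(30,18) nearest=5 d=22 new=(10,11) → add node 8 parent=5 cost=10
9. q=(2,19) nearest=7 d=6 new=(6,15) → add node 9 parent=7 cost=14
10. q=(38,8) nearest=8 d=28 new=(12,9) → blocked by [10,12]×[8,10], reject
11. q=(45,3) nearest=8 d=35 new=(12,9) → blocked by [10,12]×[8,10], reject
12. q=(22,35) nearest=9 d=20 new=(8,17) → add node 10 parent=9 cost=16
13. q=(27,3) nearest=8 d=17 new=(12,9) → blocked by [10,12]×[8,10], reject

Path: 0 1 2 4 5 6 7 9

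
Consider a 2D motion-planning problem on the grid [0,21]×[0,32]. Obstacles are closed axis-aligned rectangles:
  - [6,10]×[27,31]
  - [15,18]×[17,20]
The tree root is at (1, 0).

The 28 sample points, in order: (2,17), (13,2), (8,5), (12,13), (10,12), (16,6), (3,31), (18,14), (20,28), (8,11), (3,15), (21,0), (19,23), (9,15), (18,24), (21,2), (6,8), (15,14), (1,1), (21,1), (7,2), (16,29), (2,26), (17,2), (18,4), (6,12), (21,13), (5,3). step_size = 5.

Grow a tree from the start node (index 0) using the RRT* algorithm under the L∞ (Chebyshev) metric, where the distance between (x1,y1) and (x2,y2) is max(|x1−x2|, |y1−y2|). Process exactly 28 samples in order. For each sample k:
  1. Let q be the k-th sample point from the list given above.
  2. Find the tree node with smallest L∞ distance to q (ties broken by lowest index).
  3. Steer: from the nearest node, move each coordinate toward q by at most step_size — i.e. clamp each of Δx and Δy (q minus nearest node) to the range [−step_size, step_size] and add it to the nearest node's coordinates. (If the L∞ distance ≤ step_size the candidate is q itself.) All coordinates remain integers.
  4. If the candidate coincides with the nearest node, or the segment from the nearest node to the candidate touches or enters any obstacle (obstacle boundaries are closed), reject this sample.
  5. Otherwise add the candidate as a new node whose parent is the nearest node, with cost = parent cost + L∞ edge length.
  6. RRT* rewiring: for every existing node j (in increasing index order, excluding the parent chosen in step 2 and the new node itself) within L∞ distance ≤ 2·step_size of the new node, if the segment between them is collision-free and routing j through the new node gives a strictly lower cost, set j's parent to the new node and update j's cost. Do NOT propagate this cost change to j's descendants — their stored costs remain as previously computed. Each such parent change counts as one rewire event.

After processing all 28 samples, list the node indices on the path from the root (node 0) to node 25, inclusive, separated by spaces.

Path: 0 19 2 26 4 8 25

1. q=(2,17) nearest=0 d=17 new=(2,5) → add node 1 parent=0 cost=5
2. q=(13,2) nearest=1 d=11 new=(7,2) → add node 2 parent=1 cost=10
3. q=(8,5) nearest=2 d=3 new=(8,5) → add node 3 parent=2 cost=13
4. q=(12,13) nearest=3 d=8 new=(12,10) → add node 4 parent=3 cost=18
5. q=(10,12) nearest=4 d=2 new=(10,12) → add node 5 parent=4 cost=20
6. q=(16,6) nearest=4 d=4 new=(16,6) → add node 6 parent=4 cost=22
7. q=(3,31) nearest=5 d=19 new=(5,17) → add node 7 parent=5 cost=25
8. q=(18,14) nearest=4 d=6 new=(17,14) → add node 8 parent=4 cost=23
9. q=(20,28) nearest=8 d=14 new=(20,19) → add node 9 parent=8 cost=28
10. q=(8,11) nearest=5 d=2 new=(8,11) → add node 10 parent=5 cost=22
11. q=(3,15) nearest=7 d=2 new=(3,15) → add node 11 parent=7 cost=27
12. q=(21,0) nearest=6 d=6 new=(21,1) → add node 12 parent=6 cost=27
13. q=(19,23) nearest=9 d=4 new=(19,23) → add node 13 parent=9 cost=32
14. q=(9,15) nearest=5 d=3 new=(9,15) → add node 14 parent=5 cost=23
15. q=(18,24) nearest=13 d=1 new=(18,24) → add node 15 parent=13 cost=33
16. q=(21,2) nearest=12 d=1 new=(21,2) → add node 16 parent=12 cost=28
17. q=(6,8) nearest=3 d=3 new=(6,8) → add node 17 parent=3 cost=16; rewire 10→17 (19<22); rewire 11→17 (23<27)
18. q=(15,14) nearest=8 d=2 new=(15,14) → add node 18 parent=8 cost=25
19. q=(1,1) nearest=0 d=1 new=(1,1) → add node 19 parent=0 cost=1; rewire 2→19 (7<10); rewire 3→19 (8<13); rewire 10→19 (11<19); rewire 17→19 (8<16)
20. q=(21,1) nearest=12 d=0 → coincident, reject
21. q=(7,2) nearest=2 d=0 → coincident, reject
22. q=(16,29) nearest=15 d=5 new=(16,29) → add node 20 parent=15 cost=38
23. q=(2,26) nearest=7 d=9 new=(2,22) → add node 21 parent=7 cost=30
24. q=(17,2) nearest=6 d=4 new=(17,2) → add node 22 parent=6 cost=26
25. q=(18,4) nearest=6 d=2 new=(18,4) → add node 23 parent=6 cost=24; rewire 16→23 (27<28)
26. q=(6,12) nearest=10 d=2 new=(6,12) → add node 24 parent=10 cost=13; rewire 5→24 (17<20); rewire 7→24 (18<25); rewire 11→24 (16<23); rewire 14→24 (16<23); rewire 18→24 (22<25); rewire 21→24 (23<30)
27. q=(21,13) nearest=8 d=4 new=(21,13) → add node 25 parent=8 cost=27
28. q=(5,3) nearest=2 d=2 new=(5,3) → add node 26 parent=2 cost=9; rewire 4→26 (16<18)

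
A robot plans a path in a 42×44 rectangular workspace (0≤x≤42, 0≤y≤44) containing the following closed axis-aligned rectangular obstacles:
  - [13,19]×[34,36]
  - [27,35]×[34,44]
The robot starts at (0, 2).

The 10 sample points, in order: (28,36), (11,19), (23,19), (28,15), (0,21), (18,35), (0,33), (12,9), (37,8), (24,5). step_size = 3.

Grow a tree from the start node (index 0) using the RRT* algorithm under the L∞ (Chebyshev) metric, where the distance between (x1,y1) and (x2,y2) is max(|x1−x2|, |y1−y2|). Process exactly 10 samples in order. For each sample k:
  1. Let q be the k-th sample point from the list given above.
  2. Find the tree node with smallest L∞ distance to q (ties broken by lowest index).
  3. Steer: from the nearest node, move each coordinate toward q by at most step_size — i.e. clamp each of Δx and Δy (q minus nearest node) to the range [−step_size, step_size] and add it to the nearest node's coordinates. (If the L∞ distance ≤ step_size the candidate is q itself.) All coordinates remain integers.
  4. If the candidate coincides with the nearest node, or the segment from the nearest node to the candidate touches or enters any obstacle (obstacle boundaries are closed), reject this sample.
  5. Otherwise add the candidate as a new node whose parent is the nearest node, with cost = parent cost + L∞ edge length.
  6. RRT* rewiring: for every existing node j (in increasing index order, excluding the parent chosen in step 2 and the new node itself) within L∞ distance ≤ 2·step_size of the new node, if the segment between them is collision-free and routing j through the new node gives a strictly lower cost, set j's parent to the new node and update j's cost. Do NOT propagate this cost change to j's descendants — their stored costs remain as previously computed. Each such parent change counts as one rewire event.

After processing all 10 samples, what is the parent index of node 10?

Parent of node 10: 9

1. q=(28,36) nearest=0 d=34 new=(3,5) → add node 1 parent=0 cost=3
2. q=(11,19) nearest=1 d=14 new=(6,8) → add node 2 parent=1 cost=6
3. q=(23,19) nearest=2 d=17 new=(9,11) → add node 3 parent=2 cost=9
4. q=(28,15) nearest=3 d=19 new=(12,14) → add node 4 parent=3 cost=12
5. q=(0,21) nearest=3 d=10 new=(6,14) → add node 5 parent=3 cost=12
6. q=(18,35) nearest=4 d=21 new=(15,17) → add node 6 parent=4 cost=15
7. q=(0,33) nearest=6 d=16 new=(12,20) → add node 7 parent=6 cost=18
8. q=(12,9) nearest=3 d=3 new=(12,9) → add node 8 parent=3 cost=12
9. q=(37,8) nearest=6 d=22 new=(18,14) → add node 9 parent=6 cost=18
10. q=(24,5) nearest=9 d=9 new=(21,11) → add node 10 parent=9 cost=21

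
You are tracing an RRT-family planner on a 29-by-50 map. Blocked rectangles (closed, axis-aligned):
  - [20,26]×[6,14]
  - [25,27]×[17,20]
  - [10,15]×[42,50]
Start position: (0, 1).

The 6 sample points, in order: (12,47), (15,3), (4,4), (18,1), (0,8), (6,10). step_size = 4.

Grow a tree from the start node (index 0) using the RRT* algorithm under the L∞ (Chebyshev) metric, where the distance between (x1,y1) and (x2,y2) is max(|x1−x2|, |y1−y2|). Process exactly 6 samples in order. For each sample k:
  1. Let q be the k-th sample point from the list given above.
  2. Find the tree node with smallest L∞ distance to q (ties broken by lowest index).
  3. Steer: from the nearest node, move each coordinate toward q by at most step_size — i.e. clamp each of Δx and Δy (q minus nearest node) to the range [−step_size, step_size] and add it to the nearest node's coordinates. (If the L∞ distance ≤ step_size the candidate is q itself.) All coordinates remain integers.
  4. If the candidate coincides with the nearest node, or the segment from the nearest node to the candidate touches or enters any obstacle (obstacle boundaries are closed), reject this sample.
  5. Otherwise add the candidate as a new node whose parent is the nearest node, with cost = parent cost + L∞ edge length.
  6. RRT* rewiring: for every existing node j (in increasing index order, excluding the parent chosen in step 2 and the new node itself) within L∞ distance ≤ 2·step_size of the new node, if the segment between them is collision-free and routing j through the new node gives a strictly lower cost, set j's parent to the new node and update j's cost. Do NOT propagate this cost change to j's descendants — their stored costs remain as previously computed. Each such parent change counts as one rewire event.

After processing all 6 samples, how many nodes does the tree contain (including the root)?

Node count: 7

1. q=(12,47) nearest=0 d=46 new=(4,5) → add node 1 parent=0 cost=4
2. q=(15,3) nearest=1 d=11 new=(8,3) → add node 2 parent=1 cost=8
3. q=(4,4) nearest=1 d=1 new=(4,4) → add node 3 parent=1 cost=5
4. q=(18,1) nearest=2 d=10 new=(12,1) → add node 4 parent=2 cost=12
5. q=(0,8) nearest=1 d=4 new=(0,8) → add node 5 parent=1 cost=8
6. q=(6,10) nearest=1 d=5 new=(6,9) → add node 6 parent=1 cost=8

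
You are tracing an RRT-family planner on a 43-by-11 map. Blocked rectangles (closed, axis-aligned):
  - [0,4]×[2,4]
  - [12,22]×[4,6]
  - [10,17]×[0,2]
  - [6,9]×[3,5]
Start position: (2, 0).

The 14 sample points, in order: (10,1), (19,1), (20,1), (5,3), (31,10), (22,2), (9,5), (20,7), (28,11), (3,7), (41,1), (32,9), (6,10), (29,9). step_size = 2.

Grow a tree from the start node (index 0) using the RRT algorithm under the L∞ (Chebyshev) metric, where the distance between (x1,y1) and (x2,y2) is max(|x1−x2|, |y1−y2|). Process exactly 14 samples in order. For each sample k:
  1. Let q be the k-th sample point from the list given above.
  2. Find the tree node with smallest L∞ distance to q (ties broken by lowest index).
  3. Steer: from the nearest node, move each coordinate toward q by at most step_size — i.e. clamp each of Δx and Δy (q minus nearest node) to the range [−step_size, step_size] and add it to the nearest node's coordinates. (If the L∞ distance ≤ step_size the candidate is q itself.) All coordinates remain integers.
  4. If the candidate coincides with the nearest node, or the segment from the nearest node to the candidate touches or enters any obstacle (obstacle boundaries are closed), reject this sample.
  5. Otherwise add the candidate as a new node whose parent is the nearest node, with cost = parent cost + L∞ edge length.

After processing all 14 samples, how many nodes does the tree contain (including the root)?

Node count: 6

1. q=(10,1) nearest=0 d=8 new=(4,1) → add node 1 parent=0 cost=2
2. q=(19,1) nearest=1 d=15 new=(6,1) → add node 2 parent=1 cost=4
3. q=(20,1) nearest=2 d=14 new=(8,1) → add node 3 parent=2 cost=6
4. q=(5,3) nearest=1 d=2 new=(5,3) → add node 4 parent=1 cost=4
5. q=(31,10) nearest=3 d=23 new=(10,3) → add node 5 parent=3 cost=8
6. q=(22,2) nearest=5 d=12 new=(12,2) → blocked by [10,17]×[0,2], reject
7. q=(9,5) nearest=5 d=2 new=(9,5) → blocked by [6,9]×[3,5], reject
8. q=(20,7) nearest=5 d=10 new=(12,5) → blocked by [12,22]×[4,6], reject
9. q=(28,11) nearest=5 d=18 new=(12,5) → blocked by [12,22]×[4,6], reject
10. q=(3,7) nearest=4 d=4 new=(3,5) → blocked by [0,4]×[2,4], reject
11. q=(41,1) nearest=5 d=31 new=(12,1) → blocked by [10,17]×[0,2], reject
12. q=(32,9) nearest=5 d=22 new=(12,5) → blocked by [12,22]×[4,6], reject
13. q=(6,10) nearest=4 d=7 new=(6,5) → blocked by [6,9]×[3,5], reject
14. q=(29,9) nearest=5 d=19 new=(12,5) → blocked by [12,22]×[4,6], reject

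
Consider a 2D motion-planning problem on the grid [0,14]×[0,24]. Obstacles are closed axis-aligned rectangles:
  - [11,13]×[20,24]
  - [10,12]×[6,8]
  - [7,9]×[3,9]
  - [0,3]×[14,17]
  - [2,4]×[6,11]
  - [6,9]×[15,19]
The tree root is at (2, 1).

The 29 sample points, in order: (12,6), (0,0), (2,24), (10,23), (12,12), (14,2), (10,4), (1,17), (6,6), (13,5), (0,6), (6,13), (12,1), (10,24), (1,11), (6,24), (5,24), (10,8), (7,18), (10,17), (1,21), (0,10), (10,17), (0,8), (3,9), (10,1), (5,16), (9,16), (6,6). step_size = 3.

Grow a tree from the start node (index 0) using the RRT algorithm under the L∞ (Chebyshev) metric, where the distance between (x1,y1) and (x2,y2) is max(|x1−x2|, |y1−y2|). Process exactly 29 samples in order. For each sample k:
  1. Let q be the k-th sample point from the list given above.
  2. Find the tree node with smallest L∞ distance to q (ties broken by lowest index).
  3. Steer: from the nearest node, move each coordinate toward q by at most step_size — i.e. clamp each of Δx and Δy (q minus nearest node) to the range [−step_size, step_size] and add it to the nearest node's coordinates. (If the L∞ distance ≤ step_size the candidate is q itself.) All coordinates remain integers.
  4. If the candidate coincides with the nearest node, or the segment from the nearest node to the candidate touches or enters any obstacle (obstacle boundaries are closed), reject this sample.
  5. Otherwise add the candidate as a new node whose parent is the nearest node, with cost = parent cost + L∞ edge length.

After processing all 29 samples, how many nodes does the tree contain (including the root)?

Node count: 13

1. q=(12,6) nearest=0 d=10 new=(5,4) → add node 1 parent=0 cost=3
2. q=(0,0) nearest=0 d=2 new=(0,0) → add node 2 parent=0 cost=2
3. q=(2,24) nearest=1 d=20 new=(2,7) → blocked by [2,4]×[6,11], reject
4. q=(10,23) nearest=1 d=19 new=(8,7) → blocked by [7,9]×[3,9], reject
5. q=(12,12) nearest=1 d=8 new=(8,7) → blocked by [7,9]×[3,9], reject
6. q=(14,2) nearest=1 d=9 new=(8,2) → add node 3 parent=1 cost=6
7. q=(10,4) nearest=3 d=2 new=(10,4) → blocked by [7,9]×[3,9], reject
8. q=(1,17) nearest=1 d=13 new=(2,7) → blocked by [2,4]×[6,11], reject
9. q=(6,6) nearest=1 d=2 new=(6,6) → add node 4 parent=1 cost=5
10. q=(13,5) nearest=3 d=5 new=(11,5) → blocked by [7,9]×[3,9], reject
11. q=(0,6) nearest=0 d=5 new=(0,4) → add node 5 parent=0 cost=3
12. q=(6,13) nearest=4 d=7 new=(6,9) → add node 6 parent=4 cost=8
13. q=(12,1) nearest=3 d=4 new=(11,1) → add node 7 parent=3 cost=9
14. q=(10,24) nearest=6 d=15 new=(9,12) → add node 8 parent=6 cost=11
15. q=(1,11) nearest=4 d=5 new=(3,9) → blocked by [2,4]×[6,11], reject
16. q=(6,24) nearest=8 d=12 new=(6,15) → blocked by [6,9]×[15,19], reject
17. q=(5,24) nearest=8 d=12 new=(6,15) → blocked by [6,9]×[15,19], reject
18. q=(10,8) nearest=4 d=4 new=(9,8) → blocked by [7,9]×[3,9], reject
19. q=(7,18) nearest=8 d=6 new=(7,15) → blocked by [6,9]×[15,19], reject
20. q=(10,17) nearest=8 d=5 new=(10,15) → add node 9 parent=8 cost=14
21. q=(1,21) nearest=8 d=9 new=(6,15) → blocked by [6,9]×[15,19], reject
22. q=(0,10) nearest=1 d=6 new=(2,7) → blocked by [2,4]×[6,11], reject
23. q=(10,17) nearest=9 d=2 new=(10,17) → add node 10 parent=9 cost=16
24. q=(0,8) nearest=5 d=4 new=(0,7) → add node 11 parent=5 cost=6
25. q=(3,9) nearest=4 d=3 new=(3,9) → blocked by [2,4]×[6,11], reject
26. q=(10,1) nearest=7 d=1 new=(10,1) → add node 12 parent=7 cost=10
27. q=(5,16) nearest=8 d=4 new=(6,15) → blocked by [6,9]×[15,19], reject
28. q=(9,16) nearest=9 d=1 new=(9,16) → blocked by [6,9]×[15,19], reject
29. q=(6,6) nearest=4 d=0 → coincident, reject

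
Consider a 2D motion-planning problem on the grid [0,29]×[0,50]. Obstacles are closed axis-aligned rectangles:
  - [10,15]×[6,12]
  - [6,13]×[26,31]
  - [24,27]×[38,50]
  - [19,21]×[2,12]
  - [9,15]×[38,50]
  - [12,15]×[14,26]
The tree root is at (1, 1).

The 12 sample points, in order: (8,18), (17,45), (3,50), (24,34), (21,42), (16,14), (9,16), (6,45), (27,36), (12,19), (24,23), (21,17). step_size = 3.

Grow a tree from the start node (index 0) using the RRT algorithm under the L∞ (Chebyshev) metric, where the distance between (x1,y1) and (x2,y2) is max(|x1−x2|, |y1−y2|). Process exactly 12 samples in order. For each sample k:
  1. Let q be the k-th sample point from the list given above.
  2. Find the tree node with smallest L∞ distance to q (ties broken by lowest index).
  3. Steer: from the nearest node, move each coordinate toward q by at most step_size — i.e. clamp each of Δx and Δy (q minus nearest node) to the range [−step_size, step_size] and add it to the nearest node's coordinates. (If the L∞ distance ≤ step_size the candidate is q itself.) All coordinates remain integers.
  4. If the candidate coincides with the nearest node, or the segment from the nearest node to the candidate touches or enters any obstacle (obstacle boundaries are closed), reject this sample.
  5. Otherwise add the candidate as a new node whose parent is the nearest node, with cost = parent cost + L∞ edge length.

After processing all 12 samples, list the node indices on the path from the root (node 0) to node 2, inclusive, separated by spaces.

1. q=(8,18) nearest=0 d=17 new=(4,4) → add node 1 parent=0 cost=3
2. q=(17,45) nearest=1 d=41 new=(7,7) → add node 2 parent=1 cost=6
3. q=(3,50) nearest=2 d=43 new=(4,10) → add node 3 parent=2 cost=9
4. q=(24,34) nearest=3 d=24 new=(7,13) → add node 4 parent=3 cost=12
5. q=(21,42) nearest=4 d=29 new=(10,16) → add node 5 parent=4 cost=15
6. q=(16,14) nearest=5 d=6 new=(13,14) → blocked by [12,15]×[14,26], reject
7. q=(9,16) nearest=5 d=1 new=(9,16) → add node 6 parent=5 cost=16
8. q=(6,45) nearest=5 d=29 new=(7,19) → add node 7 parent=5 cost=18
9. q=(27,36) nearest=5 d=20 new=(13,19) → blocked by [12,15]×[14,26], reject
10. q=(12,19) nearest=5 d=3 new=(12,19) → blocked by [12,15]×[14,26], reject
11. q=(24,23) nearest=5 d=14 new=(13,19) → blocked by [12,15]×[14,26], reject
12. q=(21,17) nearest=5 d=11 new=(13,17) → blocked by [12,15]×[14,26], reject

Path: 0 1 2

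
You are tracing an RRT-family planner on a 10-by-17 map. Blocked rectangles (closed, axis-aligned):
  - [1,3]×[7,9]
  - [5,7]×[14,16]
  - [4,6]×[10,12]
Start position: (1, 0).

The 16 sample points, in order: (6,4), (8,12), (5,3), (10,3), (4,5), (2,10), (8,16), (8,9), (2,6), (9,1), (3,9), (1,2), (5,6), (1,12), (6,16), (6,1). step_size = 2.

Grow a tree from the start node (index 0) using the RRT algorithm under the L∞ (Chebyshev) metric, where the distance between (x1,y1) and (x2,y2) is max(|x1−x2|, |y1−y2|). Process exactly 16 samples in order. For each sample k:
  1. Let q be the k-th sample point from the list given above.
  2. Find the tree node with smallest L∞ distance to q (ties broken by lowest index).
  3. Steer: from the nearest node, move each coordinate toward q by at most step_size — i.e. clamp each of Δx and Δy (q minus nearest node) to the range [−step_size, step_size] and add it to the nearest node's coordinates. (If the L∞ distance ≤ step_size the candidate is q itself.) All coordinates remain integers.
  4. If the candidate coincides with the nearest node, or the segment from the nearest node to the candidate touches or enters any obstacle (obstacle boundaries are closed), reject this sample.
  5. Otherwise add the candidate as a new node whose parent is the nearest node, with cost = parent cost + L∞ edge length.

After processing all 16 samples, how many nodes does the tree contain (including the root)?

Node count: 16

1. q=(6,4) nearest=0 d=5 new=(3,2) → add node 1 parent=0 cost=2
2. q=(8,12) nearest=1 d=10 new=(5,4) → add node 2 parent=1 cost=4
3. q=(5,3) nearest=2 d=1 new=(5,3) → add node 3 parent=2 cost=5
4. q=(10,3) nearest=2 d=5 new=(7,3) → add node 4 parent=2 cost=6
5. q=(4,5) nearest=2 d=1 new=(4,5) → add node 5 parent=2 cost=5
6. q=(2,10) nearest=5 d=5 new=(2,7) → blocked by [1,3]×[7,9], reject
7. q=(8,16) nearest=5 d=11 new=(6,7) → add node 6 parent=5 cost=7
8. q=(8,9) nearest=6 d=2 new=(8,9) → add node 7 parent=6 cost=9
9. q=(2,6) nearest=5 d=2 new=(2,6) → add node 8 parent=5 cost=7
10. q=(9,1) nearest=4 d=2 new=(9,1) → add node 9 parent=4 cost=8
11. q=(3,9) nearest=6 d=3 new=(4,9) → add node 10 parent=6 cost=9
12. q=(1,2) nearest=0 d=2 new=(1,2) → add node 11 parent=0 cost=2
13. q=(5,6) nearest=5 d=1 new=(5,6) → add node 12 parent=5 cost=6
14. q=(1,12) nearest=10 d=3 new=(2,11) → add node 13 parent=10 cost=11
15. q=(6,16) nearest=13 d=5 new=(4,13) → add node 14 parent=13 cost=13
16. q=(6,1) nearest=3 d=2 new=(6,1) → add node 15 parent=3 cost=7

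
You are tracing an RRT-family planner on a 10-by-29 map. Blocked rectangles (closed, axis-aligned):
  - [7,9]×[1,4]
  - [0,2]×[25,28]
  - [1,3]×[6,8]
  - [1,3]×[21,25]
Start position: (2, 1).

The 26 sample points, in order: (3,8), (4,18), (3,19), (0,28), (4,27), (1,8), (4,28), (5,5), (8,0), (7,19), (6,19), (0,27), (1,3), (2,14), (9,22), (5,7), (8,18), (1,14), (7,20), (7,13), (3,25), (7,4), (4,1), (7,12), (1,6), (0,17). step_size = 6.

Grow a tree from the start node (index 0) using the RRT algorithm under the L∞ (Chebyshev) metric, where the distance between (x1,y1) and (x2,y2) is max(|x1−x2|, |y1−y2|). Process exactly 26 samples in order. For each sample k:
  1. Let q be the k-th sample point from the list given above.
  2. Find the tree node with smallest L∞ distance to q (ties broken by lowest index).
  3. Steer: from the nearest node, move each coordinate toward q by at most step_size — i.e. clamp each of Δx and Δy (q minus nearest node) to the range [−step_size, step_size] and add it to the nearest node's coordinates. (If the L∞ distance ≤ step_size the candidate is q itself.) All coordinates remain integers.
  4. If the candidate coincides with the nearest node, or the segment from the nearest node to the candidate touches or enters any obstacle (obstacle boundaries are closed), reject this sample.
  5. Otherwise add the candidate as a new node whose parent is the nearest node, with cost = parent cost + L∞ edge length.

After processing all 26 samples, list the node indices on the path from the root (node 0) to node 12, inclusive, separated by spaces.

Path: 0 1 2 8 12

1. q=(3,8) nearest=0 d=7 new=(3,7) → blocked by [1,3]×[6,8], reject
2. q=(4,18) nearest=0 d=17 new=(4,7) → add node 1 parent=0 cost=6
3. q=(3,19) nearest=1 d=12 new=(3,13) → add node 2 parent=1 cost=12
4. q=(0,28) nearest=2 d=15 new=(0,19) → add node 3 parent=2 cost=18
5. q=(4,27) nearest=3 d=8 new=(4,25) → blocked by [1,3]×[21,25], reject
6. q=(1,8) nearest=1 d=3 new=(1,8) → blocked by [1,3]×[6,8], reject
7. q=(4,28) nearest=3 d=9 new=(4,25) → blocked by [1,3]×[21,25], reject
8. q=(5,5) nearest=1 d=2 new=(5,5) → add node 4 parent=1 cost=8
9. q=(8,0) nearest=4 d=5 new=(8,0) → blocked by [7,9]×[1,4], reject
10. q=(7,19) nearest=2 d=6 new=(7,19) → add node 5 parent=2 cost=18
11. q=(6,19) nearest=5 d=1 new=(6,19) → add node 6 parent=5 cost=19
12. q=(0,27) nearest=3 d=8 new=(0,25) → blocked by [0,2]×[25,28], reject
13. q=(1,3) nearest=0 d=2 new=(1,3) → add node 7 parent=0 cost=2
14. q=(2,14) nearest=2 d=1 new=(2,14) → add node 8 parent=2 cost=13
15. q=(9,22) nearest=5 d=3 new=(9,22) → add node 9 parent=5 cost=21
16. q=(5,7) nearest=1 d=1 new=(5,7) → add node 10 parent=1 cost=7
17. q=(8,18) nearest=5 d=1 new=(8,18) → add node 11 parent=5 cost=19
18. q=(1,14) nearest=8 d=1 new=(1,14) → add node 12 parent=8 cost=14
19. q=(7,20) nearest=5 d=1 new=(7,20) → add node 13 parent=5 cost=19
20. q=(7,13) nearest=2 d=4 new=(7,13) → add node 14 parent=2 cost=16
21. q=(3,25) nearest=13 d=5 new=(3,25) → blocked by [1,3]×[21,25], reject
22. q=(7,4) nearest=4 d=2 new=(7,4) → blocked by [7,9]×[1,4], reject
23. q=(4,1) nearest=0 d=2 new=(4,1) → add node 15 parent=0 cost=2
24. q=(7,12) nearest=14 d=1 new=(7,12) → add node 16 parent=14 cost=17
25. q=(1,6) nearest=1 d=3 new=(1,6) → blocked by [1,3]×[6,8], reject
26. q=(0,17) nearest=3 d=2 new=(0,17) → add node 17 parent=3 cost=20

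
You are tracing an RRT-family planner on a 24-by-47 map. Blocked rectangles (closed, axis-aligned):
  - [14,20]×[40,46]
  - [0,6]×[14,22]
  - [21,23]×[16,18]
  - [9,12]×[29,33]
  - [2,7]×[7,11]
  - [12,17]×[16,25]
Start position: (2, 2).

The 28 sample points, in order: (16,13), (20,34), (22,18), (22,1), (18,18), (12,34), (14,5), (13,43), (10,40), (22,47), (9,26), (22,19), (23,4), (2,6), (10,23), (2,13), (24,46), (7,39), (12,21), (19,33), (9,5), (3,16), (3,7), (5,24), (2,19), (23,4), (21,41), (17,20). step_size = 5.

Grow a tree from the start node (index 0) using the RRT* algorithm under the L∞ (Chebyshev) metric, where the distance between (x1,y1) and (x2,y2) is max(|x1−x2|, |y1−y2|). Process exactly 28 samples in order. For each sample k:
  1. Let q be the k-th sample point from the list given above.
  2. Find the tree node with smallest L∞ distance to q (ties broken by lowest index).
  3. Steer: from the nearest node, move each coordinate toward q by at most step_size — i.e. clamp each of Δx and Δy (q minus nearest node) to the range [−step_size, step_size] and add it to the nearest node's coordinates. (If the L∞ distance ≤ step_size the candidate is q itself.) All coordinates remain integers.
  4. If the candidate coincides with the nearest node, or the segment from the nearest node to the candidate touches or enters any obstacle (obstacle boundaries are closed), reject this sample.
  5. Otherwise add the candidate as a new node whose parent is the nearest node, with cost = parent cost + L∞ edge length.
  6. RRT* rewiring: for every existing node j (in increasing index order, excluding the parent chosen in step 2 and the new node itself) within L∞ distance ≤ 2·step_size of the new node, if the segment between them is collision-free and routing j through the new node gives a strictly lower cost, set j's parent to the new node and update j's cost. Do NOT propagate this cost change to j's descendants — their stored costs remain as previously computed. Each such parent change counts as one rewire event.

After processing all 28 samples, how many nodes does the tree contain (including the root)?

Node count: 14

1. q=(16,13) nearest=0 d=14 new=(7,7) → blocked by [2,7]×[7,11], reject
2. q=(20,34) nearest=0 d=32 new=(7,7) → blocked by [2,7]×[7,11], reject
3. q=(22,18) nearest=0 d=20 new=(7,7) → blocked by [2,7]×[7,11], reject
4. q=(22,1) nearest=0 d=20 new=(7,1) → add node 1 parent=0 cost=5
5. q=(18,18) nearest=0 d=16 new=(7,7) → blocked by [2,7]×[7,11], reject
6. q=(12,34) nearest=0 d=32 new=(7,7) → blocked by [2,7]×[7,11], reject
7. q=(14,5) nearest=1 d=7 new=(12,5) → add node 2 parent=1 cost=10
8. q=(13,43) nearest=2 d=38 new=(13,10) → add node 3 parent=2 cost=15
9. q=(10,40) nearest=3 d=30 new=(10,15) → add node 4 parent=3 cost=20
10. q=(22,47) nearest=4 d=32 new=(15,20) → blocked by [12,17]×[16,25], reject
11. q=(9,26) nearest=4 d=11 new=(9,20) → add node 5 parent=4 cost=25
12. q=(22,19) nearest=3 d=9 new=(18,15) → add node 6 parent=3 cost=20
13. q=(23,4) nearest=3 d=10 new=(18,5) → add node 7 parent=3 cost=20
14. q=(2,6) nearest=0 d=4 new=(2,6) → add node 8 parent=0 cost=4
15. q=(10,23) nearest=5 d=3 new=(10,23) → add node 9 parent=5 cost=28
16. q=(2,13) nearest=5 d=7 new=(4,15) → blocked by [0,6]×[14,22], reject
17. q=(24,46) nearest=9 d=23 new=(15,28) → blocked by [12,17]×[16,25], reject
18. q=(7,39) nearest=9 d=16 new=(7,28) → add node 10 parent=9 cost=33
19. q=(12,21) nearest=9 d=2 new=(12,21) → blocked by [12,17]×[16,25], reject
20. q=(19,33) nearest=9 d=10 new=(15,28) → blocked by [12,17]×[16,25], reject
21. q=(9,5) nearest=2 d=3 new=(9,5) → add node 11 parent=2 cost=13
22. q=(3,16) nearest=5 d=6 new=(4,16) → blocked by [0,6]×[14,22], reject
23. q=(3,7) nearest=8 d=1 new=(3,7) → blocked by [2,7]×[7,11], reject
24. q=(5,24) nearest=5 d=4 new=(5,24) → add node 12 parent=5 cost=29
25. q=(2,19) nearest=12 d=5 new=(2,19) → blocked by [0,6]×[14,22], reject
26. q=(23,4) nearest=7 d=5 new=(23,4) → add node 13 parent=7 cost=25
27. q=(21,41) nearest=10 d=14 new=(12,33) → blocked by [9,12]×[29,33], reject
28. q=(17,20) nearest=6 d=5 new=(17,20) → blocked by [12,17]×[16,25], reject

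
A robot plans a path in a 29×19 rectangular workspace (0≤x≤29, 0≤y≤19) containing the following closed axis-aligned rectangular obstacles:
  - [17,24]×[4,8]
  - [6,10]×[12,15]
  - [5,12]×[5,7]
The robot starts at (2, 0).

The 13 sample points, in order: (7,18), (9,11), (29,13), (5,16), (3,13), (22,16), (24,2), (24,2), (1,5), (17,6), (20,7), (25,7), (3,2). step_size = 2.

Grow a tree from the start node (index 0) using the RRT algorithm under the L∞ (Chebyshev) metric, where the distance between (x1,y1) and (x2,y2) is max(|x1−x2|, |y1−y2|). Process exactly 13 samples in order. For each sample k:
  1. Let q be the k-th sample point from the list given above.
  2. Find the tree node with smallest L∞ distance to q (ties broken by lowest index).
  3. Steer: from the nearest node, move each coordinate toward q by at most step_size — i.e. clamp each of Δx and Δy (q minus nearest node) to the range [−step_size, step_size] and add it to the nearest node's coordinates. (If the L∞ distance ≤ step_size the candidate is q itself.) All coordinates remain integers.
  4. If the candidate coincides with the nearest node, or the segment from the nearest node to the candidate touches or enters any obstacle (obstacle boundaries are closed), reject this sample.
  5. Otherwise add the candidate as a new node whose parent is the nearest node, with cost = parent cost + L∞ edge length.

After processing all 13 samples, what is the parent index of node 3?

Parent of node 3: 2

1. q=(7,18) nearest=0 d=18 new=(4,2) → add node 1 parent=0 cost=2
2. q=(9,11) nearest=1 d=9 new=(6,4) → add node 2 parent=1 cost=4
3. q=(29,13) nearest=2 d=23 new=(8,6) → blocked by [5,12]×[5,7], reject
4. q=(5,16) nearest=2 d=12 new=(5,6) → blocked by [5,12]×[5,7], reject
5. q=(3,13) nearest=2 d=9 new=(4,6) → blocked by [5,12]×[5,7], reject
6. q=(22,16) nearest=2 d=16 new=(8,6) → blocked by [5,12]×[5,7], reject
7. q=(24,2) nearest=2 d=18 new=(8,2) → add node 3 parent=2 cost=6
8. q=(24,2) nearest=3 d=16 new=(10,2) → add node 4 parent=3 cost=8
9. q=(1,5) nearest=1 d=3 new=(2,4) → add node 5 parent=1 cost=4
10. q=(17,6) nearest=4 d=7 new=(12,4) → add node 6 parent=4 cost=10
11. q=(20,7) nearest=6 d=8 new=(14,6) → add node 7 parent=6 cost=12
12. q=(25,7) nearest=7 d=11 new=(16,7) → add node 8 parent=7 cost=14
13. q=(3,2) nearest=1 d=1 new=(3,2) → add node 9 parent=1 cost=3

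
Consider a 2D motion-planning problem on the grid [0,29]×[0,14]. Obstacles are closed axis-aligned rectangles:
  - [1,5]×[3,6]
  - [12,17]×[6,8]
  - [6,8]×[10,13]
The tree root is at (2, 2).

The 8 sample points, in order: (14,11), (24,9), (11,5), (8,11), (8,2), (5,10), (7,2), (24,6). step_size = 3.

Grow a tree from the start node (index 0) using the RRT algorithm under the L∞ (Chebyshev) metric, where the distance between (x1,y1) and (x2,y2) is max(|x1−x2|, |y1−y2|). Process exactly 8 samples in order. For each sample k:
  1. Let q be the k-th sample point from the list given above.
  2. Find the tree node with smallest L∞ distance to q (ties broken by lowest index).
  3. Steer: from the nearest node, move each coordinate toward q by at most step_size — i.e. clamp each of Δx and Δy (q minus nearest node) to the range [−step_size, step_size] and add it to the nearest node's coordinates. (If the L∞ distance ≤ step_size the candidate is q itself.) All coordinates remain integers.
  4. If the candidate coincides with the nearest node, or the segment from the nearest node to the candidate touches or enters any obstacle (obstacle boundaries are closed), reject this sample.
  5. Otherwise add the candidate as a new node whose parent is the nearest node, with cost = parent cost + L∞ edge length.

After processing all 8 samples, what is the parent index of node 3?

1. q=(14,11) nearest=0 d=12 new=(5,5) → blocked by [1,5]×[3,6], reject
2. q=(24,9) nearest=0 d=22 new=(5,5) → blocked by [1,5]×[3,6], reject
3. q=(11,5) nearest=0 d=9 new=(5,5) → blocked by [1,5]×[3,6], reject
4. q=(8,11) nearest=0 d=9 new=(5,5) → blocked by [1,5]×[3,6], reject
5. q=(8,2) nearest=0 d=6 new=(5,2) → add node 1 parent=0 cost=3
6. q=(5,10) nearest=0 d=8 new=(5,5) → blocked by [1,5]×[3,6], reject
7. q=(7,2) nearest=1 d=2 new=(7,2) → add node 2 parent=1 cost=5
8. q=(24,6) nearest=2 d=17 new=(10,5) → add node 3 parent=2 cost=8

Parent of node 3: 2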